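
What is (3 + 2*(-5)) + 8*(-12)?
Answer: -103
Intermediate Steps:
(3 + 2*(-5)) + 8*(-12) = (3 - 10) - 96 = -7 - 96 = -103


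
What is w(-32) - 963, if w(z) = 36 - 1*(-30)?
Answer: -897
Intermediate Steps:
w(z) = 66 (w(z) = 36 + 30 = 66)
w(-32) - 963 = 66 - 963 = -897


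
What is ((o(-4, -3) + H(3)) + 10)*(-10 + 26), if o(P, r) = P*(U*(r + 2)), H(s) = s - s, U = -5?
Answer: -160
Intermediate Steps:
H(s) = 0
o(P, r) = P*(-10 - 5*r) (o(P, r) = P*(-5*(r + 2)) = P*(-5*(2 + r)) = P*(-10 - 5*r))
((o(-4, -3) + H(3)) + 10)*(-10 + 26) = ((-5*(-4)*(2 - 3) + 0) + 10)*(-10 + 26) = ((-5*(-4)*(-1) + 0) + 10)*16 = ((-20 + 0) + 10)*16 = (-20 + 10)*16 = -10*16 = -160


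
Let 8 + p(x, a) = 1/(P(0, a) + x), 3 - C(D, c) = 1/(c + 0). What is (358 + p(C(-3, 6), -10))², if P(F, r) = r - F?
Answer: 226321936/1849 ≈ 1.2240e+5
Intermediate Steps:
C(D, c) = 3 - 1/c (C(D, c) = 3 - 1/(c + 0) = 3 - 1/c)
p(x, a) = -8 + 1/(a + x) (p(x, a) = -8 + 1/((a - 1*0) + x) = -8 + 1/((a + 0) + x) = -8 + 1/(a + x))
(358 + p(C(-3, 6), -10))² = (358 + (1 - 8*(-10) - 8*(3 - 1/6))/(-10 + (3 - 1/6)))² = (358 + (1 + 80 - 8*(3 - 1*⅙))/(-10 + (3 - 1*⅙)))² = (358 + (1 + 80 - 8*(3 - ⅙))/(-10 + (3 - ⅙)))² = (358 + (1 + 80 - 8*17/6)/(-10 + 17/6))² = (358 + (1 + 80 - 68/3)/(-43/6))² = (358 - 6/43*175/3)² = (358 - 350/43)² = (15044/43)² = 226321936/1849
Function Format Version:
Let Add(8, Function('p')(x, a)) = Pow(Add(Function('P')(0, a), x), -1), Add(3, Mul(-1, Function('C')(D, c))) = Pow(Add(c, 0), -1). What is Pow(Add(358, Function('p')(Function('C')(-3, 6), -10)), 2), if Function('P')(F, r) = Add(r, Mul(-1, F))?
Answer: Rational(226321936, 1849) ≈ 1.2240e+5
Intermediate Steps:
Function('C')(D, c) = Add(3, Mul(-1, Pow(c, -1))) (Function('C')(D, c) = Add(3, Mul(-1, Pow(Add(c, 0), -1))) = Add(3, Mul(-1, Pow(c, -1))))
Function('p')(x, a) = Add(-8, Pow(Add(a, x), -1)) (Function('p')(x, a) = Add(-8, Pow(Add(Add(a, Mul(-1, 0)), x), -1)) = Add(-8, Pow(Add(Add(a, 0), x), -1)) = Add(-8, Pow(Add(a, x), -1)))
Pow(Add(358, Function('p')(Function('C')(-3, 6), -10)), 2) = Pow(Add(358, Mul(Pow(Add(-10, Add(3, Mul(-1, Pow(6, -1)))), -1), Add(1, Mul(-8, -10), Mul(-8, Add(3, Mul(-1, Pow(6, -1))))))), 2) = Pow(Add(358, Mul(Pow(Add(-10, Add(3, Mul(-1, Rational(1, 6)))), -1), Add(1, 80, Mul(-8, Add(3, Mul(-1, Rational(1, 6))))))), 2) = Pow(Add(358, Mul(Pow(Add(-10, Add(3, Rational(-1, 6))), -1), Add(1, 80, Mul(-8, Add(3, Rational(-1, 6)))))), 2) = Pow(Add(358, Mul(Pow(Add(-10, Rational(17, 6)), -1), Add(1, 80, Mul(-8, Rational(17, 6))))), 2) = Pow(Add(358, Mul(Pow(Rational(-43, 6), -1), Add(1, 80, Rational(-68, 3)))), 2) = Pow(Add(358, Mul(Rational(-6, 43), Rational(175, 3))), 2) = Pow(Add(358, Rational(-350, 43)), 2) = Pow(Rational(15044, 43), 2) = Rational(226321936, 1849)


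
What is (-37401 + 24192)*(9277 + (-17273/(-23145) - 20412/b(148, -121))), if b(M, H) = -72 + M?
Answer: -17443921581961/146585 ≈ -1.1900e+8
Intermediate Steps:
(-37401 + 24192)*(9277 + (-17273/(-23145) - 20412/b(148, -121))) = (-37401 + 24192)*(9277 + (-17273/(-23145) - 20412/(-72 + 148))) = -13209*(9277 + (-17273*(-1/23145) - 20412/76)) = -13209*(9277 + (17273/23145 - 20412*1/76)) = -13209*(9277 + (17273/23145 - 5103/19)) = -13209*(9277 - 117780748/439755) = -13209*3961826387/439755 = -17443921581961/146585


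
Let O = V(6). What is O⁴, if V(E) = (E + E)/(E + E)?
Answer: 1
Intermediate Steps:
V(E) = 1 (V(E) = (2*E)/((2*E)) = (2*E)*(1/(2*E)) = 1)
O = 1
O⁴ = 1⁴ = 1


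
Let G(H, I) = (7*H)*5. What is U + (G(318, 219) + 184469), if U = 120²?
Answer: 209999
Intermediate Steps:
G(H, I) = 35*H
U = 14400
U + (G(318, 219) + 184469) = 14400 + (35*318 + 184469) = 14400 + (11130 + 184469) = 14400 + 195599 = 209999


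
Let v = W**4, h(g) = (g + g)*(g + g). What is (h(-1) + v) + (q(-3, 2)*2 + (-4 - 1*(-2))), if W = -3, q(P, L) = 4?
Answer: 91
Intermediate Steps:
h(g) = 4*g**2 (h(g) = (2*g)*(2*g) = 4*g**2)
v = 81 (v = (-3)**4 = 81)
(h(-1) + v) + (q(-3, 2)*2 + (-4 - 1*(-2))) = (4*(-1)**2 + 81) + (4*2 + (-4 - 1*(-2))) = (4*1 + 81) + (8 + (-4 + 2)) = (4 + 81) + (8 - 2) = 85 + 6 = 91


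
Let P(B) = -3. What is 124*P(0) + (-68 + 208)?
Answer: -232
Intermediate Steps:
124*P(0) + (-68 + 208) = 124*(-3) + (-68 + 208) = -372 + 140 = -232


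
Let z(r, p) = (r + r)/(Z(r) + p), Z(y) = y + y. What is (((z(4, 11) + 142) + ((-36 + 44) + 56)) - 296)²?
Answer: 2896804/361 ≈ 8024.4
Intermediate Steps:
Z(y) = 2*y
z(r, p) = 2*r/(p + 2*r) (z(r, p) = (r + r)/(2*r + p) = (2*r)/(p + 2*r) = 2*r/(p + 2*r))
(((z(4, 11) + 142) + ((-36 + 44) + 56)) - 296)² = (((2*4/(11 + 2*4) + 142) + ((-36 + 44) + 56)) - 296)² = (((2*4/(11 + 8) + 142) + (8 + 56)) - 296)² = (((2*4/19 + 142) + 64) - 296)² = (((2*4*(1/19) + 142) + 64) - 296)² = (((8/19 + 142) + 64) - 296)² = ((2706/19 + 64) - 296)² = (3922/19 - 296)² = (-1702/19)² = 2896804/361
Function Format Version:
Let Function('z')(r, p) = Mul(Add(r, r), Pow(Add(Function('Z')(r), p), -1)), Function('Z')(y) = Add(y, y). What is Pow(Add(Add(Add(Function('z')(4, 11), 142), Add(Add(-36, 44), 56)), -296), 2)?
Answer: Rational(2896804, 361) ≈ 8024.4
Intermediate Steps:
Function('Z')(y) = Mul(2, y)
Function('z')(r, p) = Mul(2, r, Pow(Add(p, Mul(2, r)), -1)) (Function('z')(r, p) = Mul(Add(r, r), Pow(Add(Mul(2, r), p), -1)) = Mul(Mul(2, r), Pow(Add(p, Mul(2, r)), -1)) = Mul(2, r, Pow(Add(p, Mul(2, r)), -1)))
Pow(Add(Add(Add(Function('z')(4, 11), 142), Add(Add(-36, 44), 56)), -296), 2) = Pow(Add(Add(Add(Mul(2, 4, Pow(Add(11, Mul(2, 4)), -1)), 142), Add(Add(-36, 44), 56)), -296), 2) = Pow(Add(Add(Add(Mul(2, 4, Pow(Add(11, 8), -1)), 142), Add(8, 56)), -296), 2) = Pow(Add(Add(Add(Mul(2, 4, Pow(19, -1)), 142), 64), -296), 2) = Pow(Add(Add(Add(Mul(2, 4, Rational(1, 19)), 142), 64), -296), 2) = Pow(Add(Add(Add(Rational(8, 19), 142), 64), -296), 2) = Pow(Add(Add(Rational(2706, 19), 64), -296), 2) = Pow(Add(Rational(3922, 19), -296), 2) = Pow(Rational(-1702, 19), 2) = Rational(2896804, 361)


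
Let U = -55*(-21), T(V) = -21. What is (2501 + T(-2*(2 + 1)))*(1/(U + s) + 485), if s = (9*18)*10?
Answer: 667554496/555 ≈ 1.2028e+6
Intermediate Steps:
s = 1620 (s = 162*10 = 1620)
U = 1155
(2501 + T(-2*(2 + 1)))*(1/(U + s) + 485) = (2501 - 21)*(1/(1155 + 1620) + 485) = 2480*(1/2775 + 485) = 2480*(1345876/2775) = 667554496/555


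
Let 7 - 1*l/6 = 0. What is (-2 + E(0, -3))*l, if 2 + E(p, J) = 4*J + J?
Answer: -798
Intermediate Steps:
l = 42 (l = 42 - 6*0 = 42 + 0 = 42)
E(p, J) = -2 + 5*J (E(p, J) = -2 + (4*J + J) = -2 + 5*J)
(-2 + E(0, -3))*l = (-2 + (-2 + 5*(-3)))*42 = (-2 + (-2 - 15))*42 = (-2 - 17)*42 = -19*42 = -798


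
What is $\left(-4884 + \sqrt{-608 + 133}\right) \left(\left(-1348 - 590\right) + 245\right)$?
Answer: $8268612 - 8465 i \sqrt{19} \approx 8.2686 \cdot 10^{6} - 36898.0 i$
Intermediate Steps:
$\left(-4884 + \sqrt{-608 + 133}\right) \left(\left(-1348 - 590\right) + 245\right) = \left(-4884 + \sqrt{-475}\right) \left(\left(-1348 - 590\right) + 245\right) = \left(-4884 + 5 i \sqrt{19}\right) \left(-1938 + 245\right) = \left(-4884 + 5 i \sqrt{19}\right) \left(-1693\right) = 8268612 - 8465 i \sqrt{19}$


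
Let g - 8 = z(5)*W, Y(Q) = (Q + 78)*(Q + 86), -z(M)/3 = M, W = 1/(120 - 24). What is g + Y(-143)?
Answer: 118811/32 ≈ 3712.8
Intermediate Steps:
W = 1/96 ≈ 0.010417
z(M) = -3*M
Y(Q) = (78 + Q)*(86 + Q)
g = 251/32 (g = 8 - 3*5*(1/96) = 8 - 15*1/96 = 8 - 5/32 = 251/32 ≈ 7.8438)
g + Y(-143) = 251/32 + (6708 + (-143)² + 164*(-143)) = 251/32 + (6708 + 20449 - 23452) = 251/32 + 3705 = 118811/32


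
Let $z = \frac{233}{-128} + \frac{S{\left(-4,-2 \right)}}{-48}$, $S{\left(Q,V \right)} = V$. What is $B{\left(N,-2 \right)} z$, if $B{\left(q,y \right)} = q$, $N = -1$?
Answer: $\frac{683}{384} \approx 1.7786$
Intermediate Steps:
$z = - \frac{683}{384}$ ($z = \frac{233}{-128} - \frac{2}{-48} = 233 \left(- \frac{1}{128}\right) - - \frac{1}{24} = - \frac{233}{128} + \frac{1}{24} = - \frac{683}{384} \approx -1.7786$)
$B{\left(N,-2 \right)} z = \left(-1\right) \left(- \frac{683}{384}\right) = \frac{683}{384}$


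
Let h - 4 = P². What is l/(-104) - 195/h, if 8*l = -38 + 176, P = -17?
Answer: -101337/121888 ≈ -0.83139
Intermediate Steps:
h = 293 (h = 4 + (-17)² = 4 + 289 = 293)
l = 69/4 (l = (-38 + 176)/8 = (⅛)*138 = 69/4 ≈ 17.250)
l/(-104) - 195/h = (69/4)/(-104) - 195/293 = (69/4)*(-1/104) - 195*1/293 = -69/416 - 195/293 = -101337/121888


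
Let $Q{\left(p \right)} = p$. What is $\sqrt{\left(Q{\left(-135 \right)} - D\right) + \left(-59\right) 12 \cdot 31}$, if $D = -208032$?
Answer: $3 \sqrt{20661} \approx 431.22$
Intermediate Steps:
$\sqrt{\left(Q{\left(-135 \right)} - D\right) + \left(-59\right) 12 \cdot 31} = \sqrt{\left(-135 - -208032\right) + \left(-59\right) 12 \cdot 31} = \sqrt{\left(-135 + 208032\right) - 21948} = \sqrt{207897 - 21948} = \sqrt{185949} = 3 \sqrt{20661}$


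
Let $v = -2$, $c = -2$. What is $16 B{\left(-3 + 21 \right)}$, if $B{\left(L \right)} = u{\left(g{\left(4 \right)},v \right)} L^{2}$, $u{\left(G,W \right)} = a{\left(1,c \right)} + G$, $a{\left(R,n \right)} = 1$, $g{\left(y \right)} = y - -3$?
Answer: $41472$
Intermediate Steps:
$g{\left(y \right)} = 3 + y$ ($g{\left(y \right)} = y + 3 = 3 + y$)
$u{\left(G,W \right)} = 1 + G$
$B{\left(L \right)} = 8 L^{2}$ ($B{\left(L \right)} = \left(1 + \left(3 + 4\right)\right) L^{2} = \left(1 + 7\right) L^{2} = 8 L^{2}$)
$16 B{\left(-3 + 21 \right)} = 16 \cdot 8 \left(-3 + 21\right)^{2} = 16 \cdot 8 \cdot 18^{2} = 16 \cdot 8 \cdot 324 = 16 \cdot 2592 = 41472$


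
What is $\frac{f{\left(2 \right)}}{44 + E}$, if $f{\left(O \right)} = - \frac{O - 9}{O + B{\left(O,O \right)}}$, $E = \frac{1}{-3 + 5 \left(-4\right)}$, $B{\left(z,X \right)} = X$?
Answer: $\frac{161}{4044} \approx 0.039812$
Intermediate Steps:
$E = - \frac{1}{23}$ ($E = \frac{1}{-3 - 20} = \frac{1}{-23} = - \frac{1}{23} \approx -0.043478$)
$f{\left(O \right)} = - \frac{-9 + O}{2 O}$ ($f{\left(O \right)} = - \frac{O - 9}{O + O} = - \frac{-9 + O}{2 O}$)
$\frac{f{\left(2 \right)}}{44 + E} = \frac{\frac{1}{2} \cdot \frac{1}{2} \left(9 - 2\right)}{44 - \frac{1}{23}} = \frac{\frac{1}{2} \cdot \frac{1}{2} \left(9 - 2\right)}{\frac{1011}{23}} = \frac{1}{2} \cdot \frac{1}{2} \cdot 7 \cdot \frac{23}{1011} = \frac{7}{4} \cdot \frac{23}{1011} = \frac{161}{4044}$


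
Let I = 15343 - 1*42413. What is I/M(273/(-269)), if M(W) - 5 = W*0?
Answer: -5414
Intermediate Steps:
I = -27070 (I = 15343 - 42413 = -27070)
M(W) = 5 (M(W) = 5 + W*0 = 5 + 0 = 5)
I/M(273/(-269)) = -27070/5 = -27070*⅕ = -5414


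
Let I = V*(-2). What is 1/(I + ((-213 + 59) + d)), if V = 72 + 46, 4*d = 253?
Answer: -4/1307 ≈ -0.0030604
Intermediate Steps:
d = 253/4 (d = (¼)*253 = 253/4 ≈ 63.250)
V = 118
I = -236 (I = 118*(-2) = -236)
1/(I + ((-213 + 59) + d)) = 1/(-236 + ((-213 + 59) + 253/4)) = 1/(-236 + (-154 + 253/4)) = 1/(-236 - 363/4) = 1/(-1307/4) = -4/1307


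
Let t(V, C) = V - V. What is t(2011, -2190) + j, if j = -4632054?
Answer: -4632054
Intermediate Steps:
t(V, C) = 0
t(2011, -2190) + j = 0 - 4632054 = -4632054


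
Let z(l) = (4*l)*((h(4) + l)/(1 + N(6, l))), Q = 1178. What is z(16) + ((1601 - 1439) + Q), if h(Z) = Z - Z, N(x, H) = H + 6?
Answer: 31844/23 ≈ 1384.5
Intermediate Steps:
N(x, H) = 6 + H
h(Z) = 0
z(l) = 4*l**2/(7 + l) (z(l) = (4*l)*((0 + l)/(1 + (6 + l))) = (4*l)*(l/(7 + l)) = 4*l**2/(7 + l))
z(16) + ((1601 - 1439) + Q) = 4*16**2/(7 + 16) + ((1601 - 1439) + 1178) = 4*256/23 + (162 + 1178) = 4*256*(1/23) + 1340 = 1024/23 + 1340 = 31844/23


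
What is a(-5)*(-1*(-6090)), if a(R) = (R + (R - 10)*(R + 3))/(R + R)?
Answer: -15225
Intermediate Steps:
a(R) = (R + (-10 + R)*(3 + R))/(2*R) (a(R) = (R + (-10 + R)*(3 + R))/((2*R)) = (R + (-10 + R)*(3 + R))*(1/(2*R)) = (R + (-10 + R)*(3 + R))/(2*R))
a(-5)*(-1*(-6090)) = (-3 + (½)*(-5) - 15/(-5))*(-1*(-6090)) = (-3 - 5/2 - 15*(-⅕))*6090 = (-3 - 5/2 + 3)*6090 = -5/2*6090 = -15225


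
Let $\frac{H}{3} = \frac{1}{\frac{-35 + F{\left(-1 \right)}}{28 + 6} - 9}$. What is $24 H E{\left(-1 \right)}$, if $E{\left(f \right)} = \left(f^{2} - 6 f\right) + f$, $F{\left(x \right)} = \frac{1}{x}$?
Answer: $- \frac{816}{19} \approx -42.947$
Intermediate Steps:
$E{\left(f \right)} = f^{2} - 5 f$
$H = - \frac{17}{57}$ ($H = \frac{3}{\frac{-35 + \frac{1}{-1}}{28 + 6} - 9} = \frac{3}{\frac{-35 - 1}{34} - 9} = \frac{3}{\left(-36\right) \frac{1}{34} - 9} = \frac{3}{- \frac{18}{17} - 9} = \frac{3}{- \frac{171}{17}} = 3 \left(- \frac{17}{171}\right) = - \frac{17}{57} \approx -0.29825$)
$24 H E{\left(-1 \right)} = 24 \left(- \frac{17}{57}\right) \left(- (-5 - 1)\right) = - \frac{136 \left(\left(-1\right) \left(-6\right)\right)}{19} = \left(- \frac{136}{19}\right) 6 = - \frac{816}{19}$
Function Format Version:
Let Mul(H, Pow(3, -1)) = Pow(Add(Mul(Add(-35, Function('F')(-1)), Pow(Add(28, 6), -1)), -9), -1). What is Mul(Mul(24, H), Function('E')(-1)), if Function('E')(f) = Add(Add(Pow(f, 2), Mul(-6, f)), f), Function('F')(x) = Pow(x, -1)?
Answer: Rational(-816, 19) ≈ -42.947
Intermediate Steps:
Function('E')(f) = Add(Pow(f, 2), Mul(-5, f))
H = Rational(-17, 57) (H = Mul(3, Pow(Add(Mul(Add(-35, Pow(-1, -1)), Pow(Add(28, 6), -1)), -9), -1)) = Mul(3, Pow(Add(Mul(Add(-35, -1), Pow(34, -1)), -9), -1)) = Mul(3, Pow(Add(Mul(-36, Rational(1, 34)), -9), -1)) = Mul(3, Pow(Add(Rational(-18, 17), -9), -1)) = Mul(3, Pow(Rational(-171, 17), -1)) = Mul(3, Rational(-17, 171)) = Rational(-17, 57) ≈ -0.29825)
Mul(Mul(24, H), Function('E')(-1)) = Mul(Mul(24, Rational(-17, 57)), Mul(-1, Add(-5, -1))) = Mul(Rational(-136, 19), Mul(-1, -6)) = Mul(Rational(-136, 19), 6) = Rational(-816, 19)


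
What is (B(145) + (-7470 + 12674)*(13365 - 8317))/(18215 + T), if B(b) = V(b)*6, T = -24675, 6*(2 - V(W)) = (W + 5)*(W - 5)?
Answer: -345379/85 ≈ -4063.3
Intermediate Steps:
V(W) = 2 - (-5 + W)*(5 + W)/6 (V(W) = 2 - (W + 5)*(W - 5)/6 = 2 - (5 + W)*(-5 + W)/6 = 2 - (-5 + W)*(5 + W)/6)
B(b) = 37 - b**2 (B(b) = (37/6 - b**2/6)*6 = 37 - b**2)
(B(145) + (-7470 + 12674)*(13365 - 8317))/(18215 + T) = ((37 - 1*145**2) + (-7470 + 12674)*(13365 - 8317))/(18215 - 24675) = ((37 - 1*21025) + 5204*5048)/(-6460) = ((37 - 21025) + 26269792)*(-1/6460) = (-20988 + 26269792)*(-1/6460) = 26248804*(-1/6460) = -345379/85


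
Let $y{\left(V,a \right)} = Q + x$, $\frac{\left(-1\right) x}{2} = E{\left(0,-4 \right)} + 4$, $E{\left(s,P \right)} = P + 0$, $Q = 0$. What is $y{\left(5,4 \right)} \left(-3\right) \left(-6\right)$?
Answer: $0$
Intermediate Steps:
$E{\left(s,P \right)} = P$
$x = 0$ ($x = - 2 \left(-4 + 4\right) = \left(-2\right) 0 = 0$)
$y{\left(V,a \right)} = 0$ ($y{\left(V,a \right)} = 0 + 0 = 0$)
$y{\left(5,4 \right)} \left(-3\right) \left(-6\right) = 0 \left(-3\right) \left(-6\right) = 0 \left(-6\right) = 0$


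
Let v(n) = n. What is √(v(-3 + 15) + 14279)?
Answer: √14291 ≈ 119.54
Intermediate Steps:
√(v(-3 + 15) + 14279) = √((-3 + 15) + 14279) = √(12 + 14279) = √14291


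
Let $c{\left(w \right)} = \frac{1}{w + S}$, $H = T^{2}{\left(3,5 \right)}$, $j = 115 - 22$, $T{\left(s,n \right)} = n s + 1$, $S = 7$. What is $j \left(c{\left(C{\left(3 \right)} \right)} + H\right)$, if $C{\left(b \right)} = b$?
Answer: $\frac{238173}{10} \approx 23817.0$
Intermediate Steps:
$T{\left(s,n \right)} = 1 + n s$
$j = 93$ ($j = 115 - 22 = 93$)
$H = 256$ ($H = \left(1 + 5 \cdot 3\right)^{2} = \left(1 + 15\right)^{2} = 16^{2} = 256$)
$c{\left(w \right)} = \frac{1}{7 + w}$ ($c{\left(w \right)} = \frac{1}{w + 7} = \frac{1}{7 + w}$)
$j \left(c{\left(C{\left(3 \right)} \right)} + H\right) = 93 \left(\frac{1}{7 + 3} + 256\right) = 93 \left(\frac{1}{10} + 256\right) = 93 \cdot \frac{2561}{10} = \frac{238173}{10}$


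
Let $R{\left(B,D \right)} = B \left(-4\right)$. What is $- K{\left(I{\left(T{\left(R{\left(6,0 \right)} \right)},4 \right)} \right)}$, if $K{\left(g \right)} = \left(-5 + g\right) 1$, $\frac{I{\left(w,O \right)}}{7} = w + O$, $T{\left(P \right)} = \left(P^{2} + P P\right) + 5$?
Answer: $-8122$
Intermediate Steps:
$R{\left(B,D \right)} = - 4 B$
$T{\left(P \right)} = 5 + 2 P^{2}$ ($T{\left(P \right)} = \left(P^{2} + P^{2}\right) + 5 = 2 P^{2} + 5 = 5 + 2 P^{2}$)
$I{\left(w,O \right)} = 7 O + 7 w$ ($I{\left(w,O \right)} = 7 \left(w + O\right) = 7 \left(O + w\right) = 7 O + 7 w$)
$K{\left(g \right)} = -5 + g$
$- K{\left(I{\left(T{\left(R{\left(6,0 \right)} \right)},4 \right)} \right)} = - (-5 + \left(7 \cdot 4 + 7 \left(5 + 2 \left(\left(-4\right) 6\right)^{2}\right)\right)) = - (-5 + \left(28 + 7 \left(5 + 2 \left(-24\right)^{2}\right)\right)) = - (-5 + \left(28 + 7 \left(5 + 2 \cdot 576\right)\right)) = - (-5 + \left(28 + 7 \left(5 + 1152\right)\right)) = - (-5 + \left(28 + 7 \cdot 1157\right)) = - (-5 + \left(28 + 8099\right)) = - (-5 + 8127) = \left(-1\right) 8122 = -8122$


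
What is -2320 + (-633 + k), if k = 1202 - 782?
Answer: -2533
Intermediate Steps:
k = 420
-2320 + (-633 + k) = -2320 + (-633 + 420) = -2320 - 213 = -2533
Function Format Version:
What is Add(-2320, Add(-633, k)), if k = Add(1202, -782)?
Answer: -2533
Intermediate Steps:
k = 420
Add(-2320, Add(-633, k)) = Add(-2320, Add(-633, 420)) = Add(-2320, -213) = -2533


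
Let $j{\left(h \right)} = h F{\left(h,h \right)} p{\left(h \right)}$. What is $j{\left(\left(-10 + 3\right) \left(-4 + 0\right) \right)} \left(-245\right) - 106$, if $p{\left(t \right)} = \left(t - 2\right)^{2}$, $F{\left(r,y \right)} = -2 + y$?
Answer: $-120571466$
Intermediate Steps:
$p{\left(t \right)} = \left(-2 + t\right)^{2}$
$j{\left(h \right)} = h \left(-2 + h\right)^{3}$ ($j{\left(h \right)} = h \left(-2 + h\right) \left(-2 + h\right)^{2} = h \left(-2 + h\right)^{3}$)
$j{\left(\left(-10 + 3\right) \left(-4 + 0\right) \right)} \left(-245\right) - 106 = \left(-10 + 3\right) \left(-4 + 0\right) \left(-2 + \left(-10 + 3\right) \left(-4 + 0\right)\right)^{3} \left(-245\right) - 106 = \left(-7\right) \left(-4\right) \left(-2 - -28\right)^{3} \left(-245\right) - 106 = 28 \left(-2 + 28\right)^{3} \left(-245\right) - 106 = 28 \cdot 26^{3} \left(-245\right) - 106 = 28 \cdot 17576 \left(-245\right) - 106 = 492128 \left(-245\right) - 106 = -120571360 - 106 = -120571466$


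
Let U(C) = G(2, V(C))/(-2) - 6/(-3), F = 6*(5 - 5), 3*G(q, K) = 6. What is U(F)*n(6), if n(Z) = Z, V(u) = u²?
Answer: 6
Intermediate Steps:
G(q, K) = 2 (G(q, K) = (⅓)*6 = 2)
F = 0 (F = 6*0 = 0)
U(C) = 1 (U(C) = 2/(-2) - 6/(-3) = 2*(-½) - 6*(-⅓) = -1 + 2 = 1)
U(F)*n(6) = 1*6 = 6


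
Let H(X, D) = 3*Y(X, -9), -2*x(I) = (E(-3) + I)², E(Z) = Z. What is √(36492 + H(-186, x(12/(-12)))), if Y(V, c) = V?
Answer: √35934 ≈ 189.56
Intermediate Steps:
x(I) = -(-3 + I)²/2
H(X, D) = 3*X
√(36492 + H(-186, x(12/(-12)))) = √(36492 + 3*(-186)) = √(36492 - 558) = √35934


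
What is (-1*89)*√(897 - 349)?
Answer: -178*√137 ≈ -2083.4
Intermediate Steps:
(-1*89)*√(897 - 349) = -178*√137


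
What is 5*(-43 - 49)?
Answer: -460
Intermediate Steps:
5*(-43 - 49) = 5*(-92) = -460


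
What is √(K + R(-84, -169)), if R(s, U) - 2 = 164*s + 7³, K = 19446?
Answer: √6015 ≈ 77.556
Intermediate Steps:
R(s, U) = 345 + 164*s (R(s, U) = 2 + (164*s + 7³) = 2 + (164*s + 343) = 2 + (343 + 164*s) = 345 + 164*s)
√(K + R(-84, -169)) = √(19446 + (345 + 164*(-84))) = √(19446 + (345 - 13776)) = √(19446 - 13431) = √6015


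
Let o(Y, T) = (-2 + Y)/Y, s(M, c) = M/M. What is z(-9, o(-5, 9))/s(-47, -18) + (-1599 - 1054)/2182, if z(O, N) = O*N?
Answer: -150731/10910 ≈ -13.816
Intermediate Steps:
s(M, c) = 1
o(Y, T) = (-2 + Y)/Y
z(O, N) = N*O
z(-9, o(-5, 9))/s(-47, -18) + (-1599 - 1054)/2182 = (((-2 - 5)/(-5))*(-9))/1 + (-1599 - 1054)/2182 = (-⅕*(-7)*(-9))*1 - 2653*1/2182 = ((7/5)*(-9))*1 - 2653/2182 = -63/5*1 - 2653/2182 = -63/5 - 2653/2182 = -150731/10910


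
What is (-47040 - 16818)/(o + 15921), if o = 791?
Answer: -31929/8356 ≈ -3.8211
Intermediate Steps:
(-47040 - 16818)/(o + 15921) = (-47040 - 16818)/(791 + 15921) = -63858/16712 = -63858*1/16712 = -31929/8356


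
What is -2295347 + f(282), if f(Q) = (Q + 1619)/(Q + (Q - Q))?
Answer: -647285953/282 ≈ -2.2953e+6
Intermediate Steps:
f(Q) = (1619 + Q)/Q (f(Q) = (1619 + Q)/(Q + 0) = (1619 + Q)/Q)
-2295347 + f(282) = -2295347 + (1619 + 282)/282 = -2295347 + (1/282)*1901 = -2295347 + 1901/282 = -647285953/282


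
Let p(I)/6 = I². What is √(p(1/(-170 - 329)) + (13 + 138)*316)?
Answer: 13*√70303738/499 ≈ 218.44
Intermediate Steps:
p(I) = 6*I²
√(p(1/(-170 - 329)) + (13 + 138)*316) = √(6*(1/(-170 - 329))² + (13 + 138)*316) = √(6*(1/(-499))² + 151*316) = √(6*(-1/499)² + 47716) = √(6*(1/249001) + 47716) = √(6/249001 + 47716) = √(11881331722/249001) = 13*√70303738/499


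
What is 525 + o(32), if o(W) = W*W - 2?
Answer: 1547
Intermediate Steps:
o(W) = -2 + W**2 (o(W) = W**2 - 2 = -2 + W**2)
525 + o(32) = 525 + (-2 + 32**2) = 525 + (-2 + 1024) = 525 + 1022 = 1547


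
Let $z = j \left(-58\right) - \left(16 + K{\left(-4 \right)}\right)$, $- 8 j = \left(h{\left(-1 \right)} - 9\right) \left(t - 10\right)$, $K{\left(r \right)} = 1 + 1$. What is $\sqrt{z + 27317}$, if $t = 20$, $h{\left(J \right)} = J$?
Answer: $\sqrt{26574} \approx 163.02$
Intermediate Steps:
$K{\left(r \right)} = 2$
$j = \frac{25}{2}$ ($j = - \frac{\left(-1 - 9\right) \left(20 - 10\right)}{8} = - \frac{\left(-10\right) 10}{8} = \left(- \frac{1}{8}\right) \left(-100\right) = \frac{25}{2} \approx 12.5$)
$z = -743$ ($z = \frac{25}{2} \left(-58\right) - 18 = -725 - 18 = -743$)
$\sqrt{z + 27317} = \sqrt{-743 + 27317} = \sqrt{26574}$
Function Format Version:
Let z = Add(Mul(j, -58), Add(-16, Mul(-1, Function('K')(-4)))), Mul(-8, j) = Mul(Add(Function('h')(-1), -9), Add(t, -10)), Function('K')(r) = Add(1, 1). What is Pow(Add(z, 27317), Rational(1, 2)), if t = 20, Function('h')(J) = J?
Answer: Pow(26574, Rational(1, 2)) ≈ 163.02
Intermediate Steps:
Function('K')(r) = 2
j = Rational(25, 2) (j = Mul(Rational(-1, 8), Mul(Add(-1, -9), Add(20, -10))) = Mul(Rational(-1, 8), Mul(-10, 10)) = Mul(Rational(-1, 8), -100) = Rational(25, 2) ≈ 12.500)
z = -743 (z = Add(Mul(Rational(25, 2), -58), Add(-16, Mul(-1, 2))) = Add(-725, Add(-16, -2)) = Add(-725, -18) = -743)
Pow(Add(z, 27317), Rational(1, 2)) = Pow(Add(-743, 27317), Rational(1, 2)) = Pow(26574, Rational(1, 2))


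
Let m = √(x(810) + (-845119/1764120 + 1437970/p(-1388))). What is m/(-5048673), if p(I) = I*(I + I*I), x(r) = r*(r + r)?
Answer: -√14780462356636996077536446455/535822954940780955 ≈ -0.00022689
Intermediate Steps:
x(r) = 2*r² (x(r) = r*(2*r) = 2*r²)
p(I) = I*(I + I²)
m = √14780462356636996077536446455/106131443835 (m = √(2*810² + (-845119/1764120 + 1437970/(((-1388)²*(1 - 1388))))) = √(2*656100 + (-845119*1/1764120 + 1437970/((1926544*(-1387))))) = √(1312200 + (-845119/1764120 + 1437970/(-2672116528))) = √(1312200 + (-845119/1764120 + 1437970*(-1/2672116528))) = √(1312200 + (-845119/1764120 - 718985/1336058264)) = √(1312200 - 17662446872369/36827611010745) = √(48325173505852716631/36827611010745) = √14780462356636996077536446455/106131443835 ≈ 1145.5)
m/(-5048673) = (√14780462356636996077536446455/106131443835)/(-5048673) = (√14780462356636996077536446455/106131443835)*(-1/5048673) = -√14780462356636996077536446455/535822954940780955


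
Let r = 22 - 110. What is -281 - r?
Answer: -193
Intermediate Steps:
r = -88
-281 - r = -281 - 1*(-88) = -281 + 88 = -193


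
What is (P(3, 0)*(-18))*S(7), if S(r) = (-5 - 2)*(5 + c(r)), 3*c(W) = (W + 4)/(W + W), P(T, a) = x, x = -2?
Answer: -1326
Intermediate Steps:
P(T, a) = -2
c(W) = (4 + W)/(6*W) (c(W) = ((W + 4)/(W + W))/3 = ((4 + W)/((2*W)))/3 = ((4 + W)*(1/(2*W)))/3 = ((4 + W)/(2*W))/3 = (4 + W)/(6*W))
S(r) = -35 - 7*(4 + r)/(6*r) (S(r) = (-5 - 2)*(5 + (4 + r)/(6*r)) = -7*(5 + (4 + r)/(6*r)) = -35 - 7*(4 + r)/(6*r))
(P(3, 0)*(-18))*S(7) = (-2*(-18))*((7/6)*(-4 - 31*7)/7) = 36*((7/6)*(⅐)*(-4 - 217)) = 36*((7/6)*(⅐)*(-221)) = 36*(-221/6) = -1326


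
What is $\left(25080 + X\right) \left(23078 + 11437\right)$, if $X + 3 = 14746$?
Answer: $1374490845$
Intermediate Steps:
$X = 14743$ ($X = -3 + 14746 = 14743$)
$\left(25080 + X\right) \left(23078 + 11437\right) = \left(25080 + 14743\right) \left(23078 + 11437\right) = 39823 \cdot 34515 = 1374490845$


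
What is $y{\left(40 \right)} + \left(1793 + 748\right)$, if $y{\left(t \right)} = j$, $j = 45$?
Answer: $2586$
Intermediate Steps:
$y{\left(t \right)} = 45$
$y{\left(40 \right)} + \left(1793 + 748\right) = 45 + \left(1793 + 748\right) = 45 + 2541 = 2586$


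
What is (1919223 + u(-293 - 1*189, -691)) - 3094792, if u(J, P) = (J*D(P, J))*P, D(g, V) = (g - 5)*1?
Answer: -232986721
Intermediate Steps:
D(g, V) = -5 + g (D(g, V) = (-5 + g)*1 = -5 + g)
u(J, P) = J*P*(-5 + P) (u(J, P) = (J*(-5 + P))*P = J*P*(-5 + P))
(1919223 + u(-293 - 1*189, -691)) - 3094792 = (1919223 + (-293 - 1*189)*(-691)*(-5 - 691)) - 3094792 = (1919223 + (-293 - 189)*(-691)*(-696)) - 3094792 = (1919223 - 482*(-691)*(-696)) - 3094792 = (1919223 - 231811152) - 3094792 = -229891929 - 3094792 = -232986721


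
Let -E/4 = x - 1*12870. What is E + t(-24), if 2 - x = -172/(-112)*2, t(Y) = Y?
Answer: 360222/7 ≈ 51460.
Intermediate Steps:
x = -15/14 (x = 2 - (-172/(-112))*2 = 2 - (-172*(-1/112))*2 = 2 - 43*2/28 = 2 - 1*43/14 = 2 - 43/14 = -15/14 ≈ -1.0714)
E = 360390/7 (E = -4*(-15/14 - 1*12870) = -4*(-15/14 - 12870) = -4*(-180195/14) = 360390/7 ≈ 51484.)
E + t(-24) = 360390/7 - 24 = 360222/7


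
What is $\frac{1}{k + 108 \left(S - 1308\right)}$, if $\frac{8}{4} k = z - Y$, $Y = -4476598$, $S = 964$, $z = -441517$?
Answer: $\frac{2}{3960777} \approx 5.0495 \cdot 10^{-7}$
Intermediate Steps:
$k = \frac{4035081}{2}$ ($k = \frac{-441517 - -4476598}{2} = \frac{-441517 + 4476598}{2} = \frac{1}{2} \cdot 4035081 = \frac{4035081}{2} \approx 2.0175 \cdot 10^{6}$)
$\frac{1}{k + 108 \left(S - 1308\right)} = \frac{1}{\frac{4035081}{2} + 108 \left(964 - 1308\right)} = \frac{1}{\frac{4035081}{2} + 108 \left(-344\right)} = \frac{1}{\frac{4035081}{2} - 37152} = \frac{1}{\frac{3960777}{2}} = \frac{2}{3960777}$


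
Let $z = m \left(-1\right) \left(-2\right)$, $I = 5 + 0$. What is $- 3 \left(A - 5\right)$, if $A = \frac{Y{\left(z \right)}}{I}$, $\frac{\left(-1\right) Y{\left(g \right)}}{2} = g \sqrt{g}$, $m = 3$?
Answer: $15 + \frac{36 \sqrt{6}}{5} \approx 32.636$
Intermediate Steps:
$I = 5$
$z = 6$ ($z = 3 \left(-1\right) \left(-2\right) = \left(-3\right) \left(-2\right) = 6$)
$Y{\left(g \right)} = - 2 g^{\frac{3}{2}}$ ($Y{\left(g \right)} = - 2 g \sqrt{g} = - 2 g^{\frac{3}{2}}$)
$A = - \frac{12 \sqrt{6}}{5}$ ($A = \frac{\left(-2\right) 6^{\frac{3}{2}}}{5} = - 2 \cdot 6 \sqrt{6} \cdot \frac{1}{5} = - 12 \sqrt{6} \cdot \frac{1}{5} = - \frac{12 \sqrt{6}}{5} \approx -5.8788$)
$- 3 \left(A - 5\right) = - 3 \left(- \frac{12 \sqrt{6}}{5} - 5\right) = - 3 \left(-5 - \frac{12 \sqrt{6}}{5}\right) = 15 + \frac{36 \sqrt{6}}{5}$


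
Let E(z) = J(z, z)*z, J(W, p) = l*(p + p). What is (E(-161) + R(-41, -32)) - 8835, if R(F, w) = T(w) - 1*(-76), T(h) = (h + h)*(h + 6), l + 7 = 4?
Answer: -162621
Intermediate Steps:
l = -3 (l = -7 + 4 = -3)
T(h) = 2*h*(6 + h) (T(h) = (2*h)*(6 + h) = 2*h*(6 + h))
R(F, w) = 76 + 2*w*(6 + w) (R(F, w) = 2*w*(6 + w) - 1*(-76) = 2*w*(6 + w) + 76 = 76 + 2*w*(6 + w))
J(W, p) = -6*p (J(W, p) = -3*(p + p) = -6*p)
E(z) = -6*z² (E(z) = (-6*z)*z = -6*z²)
(E(-161) + R(-41, -32)) - 8835 = (-6*(-161)² + (76 + 2*(-32)*(6 - 32))) - 8835 = (-6*25921 + (76 + 2*(-32)*(-26))) - 8835 = (-155526 + (76 + 1664)) - 8835 = (-155526 + 1740) - 8835 = -153786 - 8835 = -162621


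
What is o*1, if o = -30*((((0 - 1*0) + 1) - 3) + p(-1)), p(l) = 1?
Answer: 30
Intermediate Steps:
o = 30 (o = -30*((((0 - 1*0) + 1) - 3) + 1) = -30*((((0 + 0) + 1) - 3) + 1) = -30*(((0 + 1) - 3) + 1) = -30*((1 - 3) + 1) = -30*(-2 + 1) = -30*(-1) = 30)
o*1 = 30*1 = 30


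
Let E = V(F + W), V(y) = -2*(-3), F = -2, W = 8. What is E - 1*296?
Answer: -290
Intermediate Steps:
V(y) = 6
E = 6
E - 1*296 = 6 - 1*296 = 6 - 296 = -290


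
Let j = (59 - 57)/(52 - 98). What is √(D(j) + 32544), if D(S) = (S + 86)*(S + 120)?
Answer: √22670319/23 ≈ 207.01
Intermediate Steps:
j = -1/23 (j = 2/(-46) = 2*(-1/46) = -1/23 ≈ -0.043478)
D(S) = (86 + S)*(120 + S)
√(D(j) + 32544) = √((10320 + (-1/23)² + 206*(-1/23)) + 32544) = √((10320 + 1/529 - 206/23) + 32544) = √(5454543/529 + 32544) = √(22670319/529) = √22670319/23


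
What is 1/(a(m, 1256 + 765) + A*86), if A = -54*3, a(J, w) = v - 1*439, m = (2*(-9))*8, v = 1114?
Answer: -1/13257 ≈ -7.5432e-5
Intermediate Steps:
m = -144 (m = -18*8 = -144)
a(J, w) = 675 (a(J, w) = 1114 - 1*439 = 1114 - 439 = 675)
A = -162
1/(a(m, 1256 + 765) + A*86) = 1/(675 - 162*86) = 1/(675 - 13932) = 1/(-13257) = -1/13257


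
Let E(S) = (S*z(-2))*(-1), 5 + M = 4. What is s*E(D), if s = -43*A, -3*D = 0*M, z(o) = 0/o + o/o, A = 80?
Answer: 0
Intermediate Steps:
M = -1 (M = -5 + 4 = -1)
z(o) = 1 (z(o) = 0 + 1 = 1)
D = 0 (D = -0*(-1) = -1/3*0 = 0)
E(S) = -S (E(S) = (S*1)*(-1) = S*(-1) = -S)
s = -3440 (s = -43*80 = -3440)
s*E(D) = -(-3440)*0 = -3440*0 = 0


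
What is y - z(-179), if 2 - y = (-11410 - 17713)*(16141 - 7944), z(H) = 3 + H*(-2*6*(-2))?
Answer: 238725526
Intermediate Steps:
z(H) = 3 + 24*H (z(H) = 3 + H*(-12*(-2)) = 3 + H*24 = 3 + 24*H)
y = 238721233 (y = 2 - (-11410 - 17713)*(16141 - 7944) = 2 - (-29123)*8197 = 2 - 1*(-238721231) = 2 + 238721231 = 238721233)
y - z(-179) = 238721233 - (3 + 24*(-179)) = 238721233 - (3 - 4296) = 238721233 - 1*(-4293) = 238721233 + 4293 = 238725526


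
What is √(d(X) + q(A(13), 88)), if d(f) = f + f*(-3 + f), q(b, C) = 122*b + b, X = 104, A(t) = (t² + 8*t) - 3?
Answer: √43818 ≈ 209.33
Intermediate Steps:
A(t) = -3 + t² + 8*t
q(b, C) = 123*b
√(d(X) + q(A(13), 88)) = √(104*(-2 + 104) + 123*(-3 + 13² + 8*13)) = √(104*102 + 123*(-3 + 169 + 104)) = √(10608 + 123*270) = √(10608 + 33210) = √43818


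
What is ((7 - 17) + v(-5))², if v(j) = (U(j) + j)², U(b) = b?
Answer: 8100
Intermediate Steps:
v(j) = 4*j² (v(j) = (j + j)² = (2*j)² = 4*j²)
((7 - 17) + v(-5))² = ((7 - 17) + 4*(-5)²)² = (-10 + 4*25)² = (-10 + 100)² = 90² = 8100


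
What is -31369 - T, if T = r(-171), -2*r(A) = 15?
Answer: -62723/2 ≈ -31362.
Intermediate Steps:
r(A) = -15/2 (r(A) = -½*15 = -15/2)
T = -15/2 ≈ -7.5000
-31369 - T = -31369 - 1*(-15/2) = -31369 + 15/2 = -62723/2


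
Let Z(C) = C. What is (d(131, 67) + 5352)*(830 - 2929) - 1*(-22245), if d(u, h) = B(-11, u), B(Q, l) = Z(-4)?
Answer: -11203207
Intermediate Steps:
B(Q, l) = -4
d(u, h) = -4
(d(131, 67) + 5352)*(830 - 2929) - 1*(-22245) = (-4 + 5352)*(830 - 2929) - 1*(-22245) = 5348*(-2099) + 22245 = -11225452 + 22245 = -11203207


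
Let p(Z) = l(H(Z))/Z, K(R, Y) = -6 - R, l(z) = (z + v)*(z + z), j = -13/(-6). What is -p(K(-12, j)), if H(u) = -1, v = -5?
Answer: -2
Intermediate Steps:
j = 13/6 (j = -13*(-1/6) = 13/6 ≈ 2.1667)
l(z) = 2*z*(-5 + z) (l(z) = (z - 5)*(z + z) = (-5 + z)*(2*z) = 2*z*(-5 + z))
p(Z) = 12/Z (p(Z) = (2*(-1)*(-5 - 1))/Z = (2*(-1)*(-6))/Z = 12/Z)
-p(K(-12, j)) = -12/(-6 - 1*(-12)) = -12/(-6 + 12) = -12/6 = -1*2 = -2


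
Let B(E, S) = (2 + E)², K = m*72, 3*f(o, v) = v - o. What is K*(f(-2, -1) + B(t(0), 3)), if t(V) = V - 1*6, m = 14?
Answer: 16464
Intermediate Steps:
f(o, v) = -o/3 + v/3 (f(o, v) = (v - o)/3 = -o/3 + v/3)
t(V) = -6 + V (t(V) = V - 6 = -6 + V)
K = 1008 (K = 14*72 = 1008)
K*(f(-2, -1) + B(t(0), 3)) = 1008*((-⅓*(-2) + (⅓)*(-1)) + (2 + (-6 + 0))²) = 1008*((⅔ - ⅓) + (2 - 6)²) = 1008*(⅓ + (-4)²) = 1008*(⅓ + 16) = 1008*(49/3) = 16464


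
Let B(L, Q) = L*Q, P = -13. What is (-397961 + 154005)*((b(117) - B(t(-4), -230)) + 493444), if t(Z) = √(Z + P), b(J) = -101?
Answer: -120353984908 - 56109880*I*√17 ≈ -1.2035e+11 - 2.3135e+8*I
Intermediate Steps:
t(Z) = √(-13 + Z) (t(Z) = √(Z - 13) = √(-13 + Z))
(-397961 + 154005)*((b(117) - B(t(-4), -230)) + 493444) = (-397961 + 154005)*((-101 - √(-13 - 4)*(-230)) + 493444) = -243956*((-101 - √(-17)*(-230)) + 493444) = -243956*((-101 - I*√17*(-230)) + 493444) = -243956*((-101 - (-230)*I*√17) + 493444) = -243956*((-101 + 230*I*√17) + 493444) = -243956*(493343 + 230*I*√17) = -120353984908 - 56109880*I*√17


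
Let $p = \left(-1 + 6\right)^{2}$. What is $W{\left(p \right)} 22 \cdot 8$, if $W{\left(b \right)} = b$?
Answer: $4400$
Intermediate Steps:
$p = 25$ ($p = 5^{2} = 25$)
$W{\left(p \right)} 22 \cdot 8 = 25 \cdot 22 \cdot 8 = 550 \cdot 8 = 4400$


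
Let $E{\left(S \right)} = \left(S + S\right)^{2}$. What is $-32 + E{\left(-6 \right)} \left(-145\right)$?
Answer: $-20912$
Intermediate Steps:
$E{\left(S \right)} = 4 S^{2}$ ($E{\left(S \right)} = \left(2 S\right)^{2} = 4 S^{2}$)
$-32 + E{\left(-6 \right)} \left(-145\right) = -32 + 4 \left(-6\right)^{2} \left(-145\right) = -32 + 4 \cdot 36 \left(-145\right) = -32 + 144 \left(-145\right) = -32 - 20880 = -20912$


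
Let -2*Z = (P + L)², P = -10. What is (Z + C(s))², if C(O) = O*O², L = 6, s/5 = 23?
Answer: 2313036431689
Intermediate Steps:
s = 115 (s = 5*23 = 115)
Z = -8 (Z = -(-10 + 6)²/2 = -½*(-4)² = -½*16 = -8)
C(O) = O³
(Z + C(s))² = (-8 + 115³)² = (-8 + 1520875)² = 1520867² = 2313036431689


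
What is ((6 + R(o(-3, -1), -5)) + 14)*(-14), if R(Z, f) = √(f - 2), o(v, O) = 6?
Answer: -280 - 14*I*√7 ≈ -280.0 - 37.041*I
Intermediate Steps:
R(Z, f) = √(-2 + f)
((6 + R(o(-3, -1), -5)) + 14)*(-14) = ((6 + √(-2 - 5)) + 14)*(-14) = ((6 + √(-7)) + 14)*(-14) = ((6 + I*√7) + 14)*(-14) = (20 + I*√7)*(-14) = -280 - 14*I*√7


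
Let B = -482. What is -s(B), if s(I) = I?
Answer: 482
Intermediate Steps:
-s(B) = -1*(-482) = 482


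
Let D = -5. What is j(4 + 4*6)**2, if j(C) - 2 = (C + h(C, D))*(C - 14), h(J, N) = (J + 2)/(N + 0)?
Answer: 96100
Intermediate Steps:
h(J, N) = (2 + J)/N
j(C) = 2 + (-14 + C)*(-2/5 + 4*C/5) (j(C) = 2 + (C + (2 + C)/(-5))*(C - 14) = 2 + (C - (2 + C)/5)*(-14 + C) = 2 + (C + (-2/5 - C/5))*(-14 + C) = 2 + (-2/5 + 4*C/5)*(-14 + C) = 2 + (-14 + C)*(-2/5 + 4*C/5))
j(4 + 4*6)**2 = (38/5 - 58*(4 + 4*6)/5 + 4*(4 + 4*6)**2/5)**2 = (38/5 - 58*(4 + 24)/5 + 4*(4 + 24)**2/5)**2 = (38/5 - 58/5*28 + (4/5)*28**2)**2 = (38/5 - 1624/5 + (4/5)*784)**2 = (38/5 - 1624/5 + 3136/5)**2 = 310**2 = 96100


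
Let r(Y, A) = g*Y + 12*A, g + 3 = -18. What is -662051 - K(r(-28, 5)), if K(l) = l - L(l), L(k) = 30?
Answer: -662669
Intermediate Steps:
g = -21 (g = -3 - 18 = -21)
r(Y, A) = -21*Y + 12*A
K(l) = -30 + l (K(l) = l - 1*30 = l - 30 = -30 + l)
-662051 - K(r(-28, 5)) = -662051 - (-30 + (-21*(-28) + 12*5)) = -662051 - (-30 + (588 + 60)) = -662051 - (-30 + 648) = -662051 - 1*618 = -662051 - 618 = -662669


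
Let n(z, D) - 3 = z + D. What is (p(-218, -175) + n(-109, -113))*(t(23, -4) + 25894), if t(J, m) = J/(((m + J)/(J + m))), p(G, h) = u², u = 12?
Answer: -1943775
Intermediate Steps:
n(z, D) = 3 + D + z (n(z, D) = 3 + (z + D) = 3 + (D + z) = 3 + D + z)
p(G, h) = 144 (p(G, h) = 12² = 144)
t(J, m) = J (t(J, m) = J/(((J + m)/(J + m))) = J/1 = J*1 = J)
(p(-218, -175) + n(-109, -113))*(t(23, -4) + 25894) = (144 + (3 - 113 - 109))*(23 + 25894) = (144 - 219)*25917 = -75*25917 = -1943775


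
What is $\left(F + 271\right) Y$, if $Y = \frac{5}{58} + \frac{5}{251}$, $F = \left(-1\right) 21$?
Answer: $\frac{193125}{7279} \approx 26.532$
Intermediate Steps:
$F = -21$
$Y = \frac{1545}{14558}$ ($Y = 5 \cdot \frac{1}{58} + 5 \cdot \frac{1}{251} = \frac{5}{58} + \frac{5}{251} = \frac{1545}{14558} \approx 0.10613$)
$\left(F + 271\right) Y = \left(-21 + 271\right) \frac{1545}{14558} = 250 \cdot \frac{1545}{14558} = \frac{193125}{7279}$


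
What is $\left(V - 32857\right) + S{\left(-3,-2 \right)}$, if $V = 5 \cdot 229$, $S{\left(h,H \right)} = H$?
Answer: $-31714$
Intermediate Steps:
$V = 1145$
$\left(V - 32857\right) + S{\left(-3,-2 \right)} = \left(1145 - 32857\right) - 2 = -31712 - 2 = -31714$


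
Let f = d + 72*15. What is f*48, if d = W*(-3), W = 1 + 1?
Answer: 51552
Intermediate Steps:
W = 2
d = -6 (d = 2*(-3) = -6)
f = 1074 (f = -6 + 72*15 = -6 + 1080 = 1074)
f*48 = 1074*48 = 51552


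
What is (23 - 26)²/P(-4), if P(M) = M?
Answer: -9/4 ≈ -2.2500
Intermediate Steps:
(23 - 26)²/P(-4) = (23 - 26)²/(-4) = (-3)²*(-¼) = 9*(-¼) = -9/4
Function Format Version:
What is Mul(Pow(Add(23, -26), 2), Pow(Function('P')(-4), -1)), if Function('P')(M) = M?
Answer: Rational(-9, 4) ≈ -2.2500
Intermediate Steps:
Mul(Pow(Add(23, -26), 2), Pow(Function('P')(-4), -1)) = Mul(Pow(Add(23, -26), 2), Pow(-4, -1)) = Mul(Pow(-3, 2), Rational(-1, 4)) = Mul(9, Rational(-1, 4)) = Rational(-9, 4)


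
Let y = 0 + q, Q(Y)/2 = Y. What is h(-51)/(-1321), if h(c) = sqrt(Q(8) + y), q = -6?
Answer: -sqrt(10)/1321 ≈ -0.0023939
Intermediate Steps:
Q(Y) = 2*Y
y = -6 (y = 0 - 6 = -6)
h(c) = sqrt(10) (h(c) = sqrt(2*8 - 6) = sqrt(16 - 6) = sqrt(10))
h(-51)/(-1321) = sqrt(10)/(-1321) = sqrt(10)*(-1/1321) = -sqrt(10)/1321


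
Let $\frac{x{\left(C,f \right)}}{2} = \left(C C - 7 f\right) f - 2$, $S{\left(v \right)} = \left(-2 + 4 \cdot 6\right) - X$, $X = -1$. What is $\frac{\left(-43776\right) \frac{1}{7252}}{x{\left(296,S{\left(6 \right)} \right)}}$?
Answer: $- \frac{5472}{3646782419} \approx -1.5005 \cdot 10^{-6}$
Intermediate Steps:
$S{\left(v \right)} = 23$ ($S{\left(v \right)} = \left(-2 + 4 \cdot 6\right) - -1 = \left(-2 + 24\right) + 1 = 22 + 1 = 23$)
$x{\left(C,f \right)} = -4 + 2 f \left(C^{2} - 7 f\right)$ ($x{\left(C,f \right)} = 2 \left(\left(C C - 7 f\right) f - 2\right) = 2 \left(\left(C^{2} - 7 f\right) f - 2\right) = 2 \left(f \left(C^{2} - 7 f\right) - 2\right) = 2 \left(-2 + f \left(C^{2} - 7 f\right)\right) = -4 + 2 f \left(C^{2} - 7 f\right)$)
$\frac{\left(-43776\right) \frac{1}{7252}}{x{\left(296,S{\left(6 \right)} \right)}} = \frac{\left(-43776\right) \frac{1}{7252}}{-4 - 14 \cdot 23^{2} + 2 \cdot 23 \cdot 296^{2}} = \frac{\left(-43776\right) \frac{1}{7252}}{-4 - 7406 + 2 \cdot 23 \cdot 87616} = - \frac{10944}{1813 \left(-4 - 7406 + 4030336\right)} = - \frac{10944}{1813 \cdot 4022926} = \left(- \frac{10944}{1813}\right) \frac{1}{4022926} = - \frac{5472}{3646782419}$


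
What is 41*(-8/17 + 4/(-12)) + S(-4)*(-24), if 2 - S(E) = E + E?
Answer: -13921/51 ≈ -272.96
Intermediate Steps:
S(E) = 2 - 2*E (S(E) = 2 - (E + E) = 2 - 2*E)
41*(-8/17 + 4/(-12)) + S(-4)*(-24) = 41*(-8/17 + 4/(-12)) + (2 - 2*(-4))*(-24) = 41*(-8*1/17 + 4*(-1/12)) + (2 + 8)*(-24) = 41*(-8/17 - 1/3) + 10*(-24) = 41*(-41/51) - 240 = -1681/51 - 240 = -13921/51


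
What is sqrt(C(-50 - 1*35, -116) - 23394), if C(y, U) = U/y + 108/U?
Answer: I*sqrt(142144572565)/2465 ≈ 152.95*I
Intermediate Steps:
C(y, U) = 108/U + U/y
sqrt(C(-50 - 1*35, -116) - 23394) = sqrt((108/(-116) - 116/(-50 - 1*35)) - 23394) = sqrt((108*(-1/116) - 116/(-50 - 35)) - 23394) = sqrt((-27/29 - 116/(-85)) - 23394) = sqrt((-27/29 - 116*(-1/85)) - 23394) = sqrt((-27/29 + 116/85) - 23394) = sqrt(1069/2465 - 23394) = sqrt(-57665141/2465) = I*sqrt(142144572565)/2465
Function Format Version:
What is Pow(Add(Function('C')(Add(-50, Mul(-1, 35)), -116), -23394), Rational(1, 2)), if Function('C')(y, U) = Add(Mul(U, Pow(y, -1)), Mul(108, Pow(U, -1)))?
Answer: Mul(Rational(1, 2465), I, Pow(142144572565, Rational(1, 2))) ≈ Mul(152.95, I)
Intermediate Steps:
Function('C')(y, U) = Add(Mul(108, Pow(U, -1)), Mul(U, Pow(y, -1)))
Pow(Add(Function('C')(Add(-50, Mul(-1, 35)), -116), -23394), Rational(1, 2)) = Pow(Add(Add(Mul(108, Pow(-116, -1)), Mul(-116, Pow(Add(-50, Mul(-1, 35)), -1))), -23394), Rational(1, 2)) = Pow(Add(Add(Mul(108, Rational(-1, 116)), Mul(-116, Pow(Add(-50, -35), -1))), -23394), Rational(1, 2)) = Pow(Add(Add(Rational(-27, 29), Mul(-116, Pow(-85, -1))), -23394), Rational(1, 2)) = Pow(Add(Add(Rational(-27, 29), Mul(-116, Rational(-1, 85))), -23394), Rational(1, 2)) = Pow(Add(Add(Rational(-27, 29), Rational(116, 85)), -23394), Rational(1, 2)) = Pow(Add(Rational(1069, 2465), -23394), Rational(1, 2)) = Pow(Rational(-57665141, 2465), Rational(1, 2)) = Mul(Rational(1, 2465), I, Pow(142144572565, Rational(1, 2)))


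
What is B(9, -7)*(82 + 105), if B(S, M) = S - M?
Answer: 2992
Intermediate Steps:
B(9, -7)*(82 + 105) = (9 - 1*(-7))*(82 + 105) = (9 + 7)*187 = 16*187 = 2992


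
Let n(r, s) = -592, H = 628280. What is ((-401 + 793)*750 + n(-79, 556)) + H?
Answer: 921688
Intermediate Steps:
((-401 + 793)*750 + n(-79, 556)) + H = ((-401 + 793)*750 - 592) + 628280 = (392*750 - 592) + 628280 = (294000 - 592) + 628280 = 293408 + 628280 = 921688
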